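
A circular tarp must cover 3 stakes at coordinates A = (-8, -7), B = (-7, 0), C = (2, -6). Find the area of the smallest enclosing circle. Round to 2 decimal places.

97.47

Side lengths²: AB² = 50, AC² = 101, BC² = 117.
Since BC² = 117 < 101 + 50 = 151, the triangle is acute, so the smallest enclosing circle is the circumcircle.
Circumcentre = (-149/46, -189/46), r² = 32825/1058.
Area = π·r² = π·32825/1058 ≈ 97.47.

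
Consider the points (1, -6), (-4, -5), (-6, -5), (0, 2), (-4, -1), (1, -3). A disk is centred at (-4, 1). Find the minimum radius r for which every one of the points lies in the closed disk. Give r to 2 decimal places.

8.60

The required radius is the distance from (-4, 1) to the farthest point.
Squared distances: 74, 36, 40, 17, 4, 41.
Maximum is 74, attained at (1, -6).
r = √74 ≈ 8.60.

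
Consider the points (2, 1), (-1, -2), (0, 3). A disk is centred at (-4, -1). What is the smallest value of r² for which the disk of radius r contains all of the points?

40

The required radius is the distance from (-4, -1) to the farthest point.
Squared distances: 40, 10, 32.
Maximum is 40, attained at (2, 1).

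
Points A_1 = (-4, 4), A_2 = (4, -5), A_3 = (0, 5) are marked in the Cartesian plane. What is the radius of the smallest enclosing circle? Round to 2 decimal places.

Side lengths²: A_1A_2² = 145, A_1A_3² = 17, A_2A_3² = 116.
Since A_1A_2² = 145 ≥ 116 + 17 = 133, the angle opposite A_1A_2 is not acute, so the smallest enclosing circle has A_1A_2 as diameter.
Centre = midpoint of A_1A_2 = (0, -0.5), r² = 145/4 = 36.25.
r = √(36.25) ≈ 6.02.

6.02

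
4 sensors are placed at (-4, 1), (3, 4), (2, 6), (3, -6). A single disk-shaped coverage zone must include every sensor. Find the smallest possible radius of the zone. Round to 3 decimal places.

By Welzl's lemma the MEC is supported by two points (diametrically opposite) or three points (on a circumcircle).
The minimum enclosing circle is determined by three boundary points: (-4, 1), (2, 6), (3, -6).
Their circumcentre is (43/22, -1/22) with r² = 8845/242.
The farthest remaining point (3, 4) is at distance² 4225/242 ≤ 8845/242.
r = √(8845/242) ≈ 6.046.

6.046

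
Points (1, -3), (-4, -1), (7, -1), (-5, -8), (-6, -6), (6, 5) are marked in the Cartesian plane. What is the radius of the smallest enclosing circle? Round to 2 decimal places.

8.51

The minimum enclosing circle of a finite set is fixed by two of the points (as a diameter) or three (as a circumcircle).
The farthest pair is (-5, -8)–(6, 5) with squared distance 290. The circle on this segment as diameter has centre (0.5, -1.5) and r² = 290/4 = 72.5.
Check (1, -3): distance² to centre = 2.5 ≤ 72.5, so it lies inside.
All remaining points lie in this disk, and no smaller disk contains both endpoints, so this is the minimum enclosing circle.
r = √(72.5) ≈ 8.51.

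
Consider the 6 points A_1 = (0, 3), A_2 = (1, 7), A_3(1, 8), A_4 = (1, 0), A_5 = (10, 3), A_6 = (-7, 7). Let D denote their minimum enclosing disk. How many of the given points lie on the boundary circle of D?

2

A smallest enclosing disk is always determined by at most three of the input points on its boundary.
The farthest pair is A_5–A_6 with squared distance 305. The circle on this segment as diameter has centre (1.5, 5) and r² = 305/4 = 76.25.
Check A_1: distance² to centre = 6.25 ≤ 76.25, so it lies inside.
All remaining points lie in this disk, and no smaller disk contains both endpoints, so this is the minimum enclosing circle.
The points at distance exactly r from the centre are A_5, A_6 — 2 points.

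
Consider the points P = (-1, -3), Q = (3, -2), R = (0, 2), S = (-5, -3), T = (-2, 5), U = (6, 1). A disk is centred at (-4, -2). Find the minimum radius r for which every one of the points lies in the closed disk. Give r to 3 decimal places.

10.440

The required radius is the distance from (-4, -2) to the farthest point.
Squared distances: 10, 49, 32, 2, 53, 109.
Maximum is 109, attained at U.
r = √109 ≈ 10.440.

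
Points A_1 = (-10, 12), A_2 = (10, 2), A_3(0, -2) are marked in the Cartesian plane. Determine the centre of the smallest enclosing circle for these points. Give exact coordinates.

Side lengths²: A_1A_2² = 500, A_1A_3² = 296, A_2A_3² = 116.
Since A_1A_2² = 500 ≥ 296 + 116 = 412, the angle opposite A_1A_2 is not acute, so the smallest enclosing circle has A_1A_2 as diameter.
Centre = midpoint of A_1A_2 = (0, 7), r² = 500/4 = 125.
Centre = (0, 7).

(0, 7)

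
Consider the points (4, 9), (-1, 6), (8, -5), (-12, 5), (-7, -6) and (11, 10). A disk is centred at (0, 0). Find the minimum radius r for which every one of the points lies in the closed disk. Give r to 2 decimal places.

14.87

The required radius is the distance from (0, 0) to the farthest point.
Squared distances: 97, 37, 89, 169, 85, 221.
Maximum is 221, attained at (11, 10).
r = √221 ≈ 14.87.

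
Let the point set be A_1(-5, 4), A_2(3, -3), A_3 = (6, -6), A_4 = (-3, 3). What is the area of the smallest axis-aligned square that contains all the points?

121

The bounding box has width 11 and height 10.
An axis-aligned square enclosing the set must have side ≥ max(width, height).
So the minimum side is max(11, 10) = 11.
Area = 11² = 121.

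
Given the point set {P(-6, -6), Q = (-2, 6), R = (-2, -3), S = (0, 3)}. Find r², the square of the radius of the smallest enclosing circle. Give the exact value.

By Welzl's lemma the MEC is supported by two points (diametrically opposite) or three points (on a circumcircle).
The farthest pair is P–Q with squared distance 160. The circle on this segment as diameter has centre (-4, 0) and r² = 160/4 = 40.
Check R: distance² to centre = 13 ≤ 40, so it lies inside.
All remaining points lie in this disk, and no smaller disk contains both endpoints, so this is the minimum enclosing circle.

40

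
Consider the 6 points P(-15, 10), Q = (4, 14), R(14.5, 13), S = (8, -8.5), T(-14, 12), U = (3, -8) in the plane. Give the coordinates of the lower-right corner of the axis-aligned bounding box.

(14.5, -8.5)

x-range [-15, 14.5], y-range [-8.5, 14].
The lower-right corner is (14.5, -8.5).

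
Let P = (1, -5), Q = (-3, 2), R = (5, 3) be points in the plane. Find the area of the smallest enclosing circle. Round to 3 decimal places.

Side lengths²: PQ² = 65, PR² = 80, QR² = 65.
Since PR² = 80 < 65 + 65 = 130, the triangle is acute, so the smallest enclosing circle is the circumcircle.
Circumcentre = (4/3, -1/6), r² = 845/36.
Area = π·r² = π·845/36 ≈ 73.740.

73.740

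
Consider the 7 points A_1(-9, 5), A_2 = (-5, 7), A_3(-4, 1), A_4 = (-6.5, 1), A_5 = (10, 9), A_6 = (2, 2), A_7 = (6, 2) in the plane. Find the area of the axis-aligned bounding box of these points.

x ranges over [-9, 10], width 19.
y ranges over [1, 9], height 8.
Area = 19 × 8 = 152.

152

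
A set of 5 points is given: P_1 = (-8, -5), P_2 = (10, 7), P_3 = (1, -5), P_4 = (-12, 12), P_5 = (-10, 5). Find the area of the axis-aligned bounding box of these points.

x ranges over [-12, 10], width 22.
y ranges over [-5, 12], height 17.
Area = 22 × 17 = 374.

374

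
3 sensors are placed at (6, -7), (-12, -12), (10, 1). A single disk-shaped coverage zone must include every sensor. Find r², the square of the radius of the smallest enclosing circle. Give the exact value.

Call the three points A, B, C in the order given.
Side lengths²: AB² = 349, AC² = 80, BC² = 653.
Since BC² = 653 ≥ 349 + 80 = 429, the angle opposite BC is not acute, so the smallest enclosing circle has BC as diameter.
Centre = midpoint of BC = (-1, -5.5), r² = 653/4 = 163.25.

163.25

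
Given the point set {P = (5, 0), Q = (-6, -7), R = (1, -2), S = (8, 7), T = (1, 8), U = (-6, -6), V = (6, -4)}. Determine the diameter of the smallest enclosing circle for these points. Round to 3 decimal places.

19.799

A smallest enclosing disk is always determined by at most three of the input points on its boundary.
The farthest pair is Q–S with squared distance 392. The circle on this segment as diameter has centre (1, 0) and r² = 392/4 = 98.
Check P: distance² to centre = 16 ≤ 98, so it lies inside.
All remaining points lie in this disk, and no smaller disk contains both endpoints, so this is the minimum enclosing circle.
Diameter = 2r = 2√98 ≈ 19.799.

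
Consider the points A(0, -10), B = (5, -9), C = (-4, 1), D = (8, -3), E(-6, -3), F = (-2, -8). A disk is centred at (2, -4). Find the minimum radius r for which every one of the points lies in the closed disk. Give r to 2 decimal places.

The required radius is the distance from (2, -4) to the farthest point.
Squared distances: 40, 34, 61, 37, 65, 32.
Maximum is 65, attained at E.
r = √65 ≈ 8.06.

8.06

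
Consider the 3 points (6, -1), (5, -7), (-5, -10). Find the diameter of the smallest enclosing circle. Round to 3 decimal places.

Call the three points A, B, C in the order given.
Side lengths²: AB² = 37, AC² = 202, BC² = 109.
Since AC² = 202 ≥ 109 + 37 = 146, the angle opposite AC is not acute, so the smallest enclosing circle has AC as diameter.
Centre = midpoint of AC = (0.5, -5.5), r² = 202/4 = 50.5.
Diameter = 2r = 2√(50.5) ≈ 14.213.

14.213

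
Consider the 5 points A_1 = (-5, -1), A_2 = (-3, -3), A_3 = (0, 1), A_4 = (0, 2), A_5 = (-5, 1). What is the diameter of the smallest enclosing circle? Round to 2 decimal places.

6.04

By Welzl's lemma the MEC is supported by two points (diametrically opposite) or three points (on a circumcircle).
The minimum enclosing circle is determined by three boundary points: A_2, A_4, A_5.
Their circumcentre is (-24/11, -1/11) with r² = 1105/121.
The farthest remaining point A_1 is at distance² 1061/121 ≤ 1105/121.
Diameter = 2r = 2√(1105/121) ≈ 6.04.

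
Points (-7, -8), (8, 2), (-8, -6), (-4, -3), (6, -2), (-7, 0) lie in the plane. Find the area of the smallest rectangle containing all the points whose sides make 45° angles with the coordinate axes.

In coordinates u = x + y, v = x − y the rectangle is axis-aligned; the map (x,y)→(u,v) scales areas by 2.
u-values: -15, 10, -14, -7, 4, -7; range = 10 − (-15) = 25.
v-values: 1, 6, -2, -1, 8, -7; range = 8 − (-7) = 15.
Area = (25 × 15) / 2 = 187.5.

187.5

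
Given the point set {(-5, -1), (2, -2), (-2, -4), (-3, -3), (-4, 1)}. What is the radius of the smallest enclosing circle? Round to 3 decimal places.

A smallest enclosing disk is always determined by at most three of the input points on its boundary.
The farthest pair is (-5, -1)–(2, -2) with squared distance 50. The circle on this segment as diameter has centre (-1.5, -1.5) and r² = 50/4 = 12.5.
Check (-2, -4): distance² to centre = 6.5 ≤ 12.5, so it lies inside.
All remaining points lie in this disk, and no smaller disk contains both endpoints, so this is the minimum enclosing circle.
r = √(12.5) ≈ 3.536.

3.536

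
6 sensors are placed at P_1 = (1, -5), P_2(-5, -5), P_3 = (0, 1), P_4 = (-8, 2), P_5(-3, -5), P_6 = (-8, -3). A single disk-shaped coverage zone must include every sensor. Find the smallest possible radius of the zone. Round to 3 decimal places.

5.701

A smallest enclosing disk is always determined by at most three of the input points on its boundary.
The farthest pair is P_1–P_4 with squared distance 130. The circle on this segment as diameter has centre (-3.5, -1.5) and r² = 130/4 = 32.5.
Check P_2: distance² to centre = 14.5 ≤ 32.5, so it lies inside.
All remaining points lie in this disk, and no smaller disk contains both endpoints, so this is the minimum enclosing circle.
r = √(32.5) ≈ 5.701.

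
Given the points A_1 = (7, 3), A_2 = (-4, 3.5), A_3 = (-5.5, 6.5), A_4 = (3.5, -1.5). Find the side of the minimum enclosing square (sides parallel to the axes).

12.5

The bounding box has width 12.5 and height 8.
An axis-aligned square enclosing the set must have side ≥ max(width, height).
So the minimum side is max(12.5, 8) = 12.5.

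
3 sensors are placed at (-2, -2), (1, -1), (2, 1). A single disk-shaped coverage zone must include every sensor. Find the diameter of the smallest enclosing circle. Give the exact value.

Call the three points A, B, C in the order given.
Side lengths²: AB² = 10, AC² = 25, BC² = 5.
Since AC² = 25 ≥ 10 + 5 = 15, the angle opposite AC is not acute, so the smallest enclosing circle has AC as diameter.
Centre = midpoint of AC = (0, -0.5), r² = 25/4 = 6.25.
Diameter = 2r = 2√(6.25) = 5.

5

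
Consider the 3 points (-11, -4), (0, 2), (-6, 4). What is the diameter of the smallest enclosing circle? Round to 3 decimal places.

Call the three points A, B, C in the order given.
Side lengths²: AB² = 157, AC² = 89, BC² = 40.
Since AB² = 157 ≥ 89 + 40 = 129, the angle opposite AB is not acute, so the smallest enclosing circle has AB as diameter.
Centre = midpoint of AB = (-5.5, -1), r² = 157/4 = 39.25.
Diameter = 2r = 2√(39.25) ≈ 12.530.

12.530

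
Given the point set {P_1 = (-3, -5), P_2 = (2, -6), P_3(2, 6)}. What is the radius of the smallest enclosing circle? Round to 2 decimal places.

6.16

Side lengths²: P_1P_2² = 26, P_1P_3² = 146, P_2P_3² = 144.
Since P_1P_3² = 146 < 144 + 26 = 170, the triangle is acute, so the smallest enclosing circle is the circumcircle.
Circumcentre = (0.6, 0), r² = 37.96.
r = √(37.96) ≈ 6.16.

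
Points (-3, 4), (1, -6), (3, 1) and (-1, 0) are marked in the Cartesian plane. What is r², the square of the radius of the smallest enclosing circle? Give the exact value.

By Welzl's lemma the MEC is supported by two points (diametrically opposite) or three points (on a circumcircle).
The farthest pair is (-3, 4)–(1, -6) with squared distance 116. The circle on this segment as diameter has centre (-1, -1) and r² = 116/4 = 29.
Check (3, 1): distance² to centre = 20 ≤ 29, so it lies inside.
All remaining points lie in this disk, and no smaller disk contains both endpoints, so this is the minimum enclosing circle.

29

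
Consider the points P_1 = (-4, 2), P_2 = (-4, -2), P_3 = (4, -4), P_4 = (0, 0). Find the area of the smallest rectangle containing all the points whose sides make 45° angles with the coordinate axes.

42

In coordinates u = x + y, v = x − y the rectangle is axis-aligned; the map (x,y)→(u,v) scales areas by 2.
u-values: -2, -6, 0, 0; range = 0 − (-6) = 6.
v-values: -6, -2, 8, 0; range = 8 − (-6) = 14.
Area = (6 × 14) / 2 = 42.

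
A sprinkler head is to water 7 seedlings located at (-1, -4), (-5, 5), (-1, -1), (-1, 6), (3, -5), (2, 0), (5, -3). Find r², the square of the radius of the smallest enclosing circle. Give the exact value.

The minimum enclosing circle of a finite set is fixed by two of the points (as a diameter) or three (as a circumcircle).
The minimum enclosing circle is determined by three boundary points: (-5, 5), (3, -5), (5, -3).
Their circumcentre is (-4/9, 4/9) with r² = 3362/81.
The farthest remaining point (-1, 6) is at distance² 2525/81 ≤ 3362/81.

3362/81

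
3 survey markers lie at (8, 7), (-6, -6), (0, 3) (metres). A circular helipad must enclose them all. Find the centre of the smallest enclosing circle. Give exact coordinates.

Call the three points A, B, C in the order given.
Side lengths²: AB² = 365, AC² = 80, BC² = 117.
Since AB² = 365 ≥ 117 + 80 = 197, the angle opposite AB is not acute, so the smallest enclosing circle has AB as diameter.
Centre = midpoint of AB = (1, 0.5), r² = 365/4 = 91.25.
Centre = (1, 0.5).

(1, 0.5)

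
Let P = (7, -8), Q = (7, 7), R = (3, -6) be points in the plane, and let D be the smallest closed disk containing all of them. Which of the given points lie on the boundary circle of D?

P, Q

Side lengths²: PQ² = 225, PR² = 20, QR² = 185.
Since PQ² = 225 ≥ 185 + 20 = 205, the angle opposite PQ is not acute, so the smallest enclosing circle has PQ as diameter.
Centre = midpoint of PQ = (7, -0.5), r² = 225/4 = 56.25.
The points at distance exactly r from the centre are P, Q — 2 points.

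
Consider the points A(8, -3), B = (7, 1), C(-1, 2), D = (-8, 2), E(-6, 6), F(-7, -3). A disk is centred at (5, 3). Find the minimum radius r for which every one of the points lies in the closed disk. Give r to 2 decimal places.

The required radius is the distance from (5, 3) to the farthest point.
Squared distances: 45, 8, 37, 170, 130, 180.
Maximum is 180, attained at F.
r = √180 ≈ 13.42.

13.42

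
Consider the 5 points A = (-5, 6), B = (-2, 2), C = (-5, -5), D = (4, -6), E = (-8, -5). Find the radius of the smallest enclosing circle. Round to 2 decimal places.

The minimum enclosing circle is determined by three boundary points: A, D, E.
Their circumcentre is (-29/18, -5/6) with r² = 9425/162.
The farthest remaining point C is at distance² 4673/162 ≤ 9425/162.
r = √(9425/162) ≈ 7.63.

7.63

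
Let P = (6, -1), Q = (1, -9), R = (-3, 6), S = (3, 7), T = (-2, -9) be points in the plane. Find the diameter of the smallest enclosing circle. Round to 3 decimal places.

16.763

The farthest pair is S–T with squared distance 281. The circle on this segment as diameter has centre (0.5, -1) and r² = 281/4 = 70.25.
Check P: distance² to centre = 30.25 ≤ 70.25, so it lies inside.
All remaining points lie in this disk, and no smaller disk contains both endpoints, so this is the minimum enclosing circle.
Diameter = 2r = 2√(70.25) ≈ 16.763.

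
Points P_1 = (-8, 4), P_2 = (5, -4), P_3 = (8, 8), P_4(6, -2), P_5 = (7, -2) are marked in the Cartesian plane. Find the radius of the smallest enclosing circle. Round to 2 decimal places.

The minimum enclosing circle of a finite set is fixed by two of the points (as a diameter) or three (as a circumcircle).
The minimum enclosing circle is determined by three boundary points: P_1, P_2, P_3.
Their circumcentre is (19/30, 52/15) with r² = 67337/900.
The farthest remaining point P_5 is at distance² 63377/900 ≤ 67337/900.
r = √(67337/900) ≈ 8.65.

8.65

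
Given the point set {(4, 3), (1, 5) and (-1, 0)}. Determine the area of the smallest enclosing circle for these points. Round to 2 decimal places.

Call the three points A, B, C in the order given.
Side lengths²: AB² = 13, AC² = 34, BC² = 29.
Since AC² = 34 < 29 + 13 = 42, the triangle is acute, so the smallest enclosing circle is the circumcircle.
Circumcentre = (45/38, 77/38), r² = 6409/722.
Area = π·r² = π·6409/722 ≈ 27.89.

27.89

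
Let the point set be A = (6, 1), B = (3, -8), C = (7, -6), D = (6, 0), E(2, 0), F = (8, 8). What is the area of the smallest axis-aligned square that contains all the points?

The bounding box has width 6 and height 16.
An axis-aligned square enclosing the set must have side ≥ max(width, height).
So the minimum side is max(6, 16) = 16.
Area = 16² = 256.

256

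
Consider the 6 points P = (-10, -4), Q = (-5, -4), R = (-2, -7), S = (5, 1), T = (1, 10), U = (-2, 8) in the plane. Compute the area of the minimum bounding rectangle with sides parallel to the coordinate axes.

255

x ranges over [-10, 5], width 15.
y ranges over [-7, 10], height 17.
Area = 15 × 17 = 255.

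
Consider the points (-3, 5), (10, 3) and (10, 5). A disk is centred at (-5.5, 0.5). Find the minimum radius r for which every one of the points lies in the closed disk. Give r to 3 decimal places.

The required radius is the distance from (-5.5, 0.5) to the farthest point.
Squared distances: 26.5, 246.5, 260.5.
Maximum is 260.5, attained at (10, 5).
r = √(260.5) ≈ 16.140.

16.140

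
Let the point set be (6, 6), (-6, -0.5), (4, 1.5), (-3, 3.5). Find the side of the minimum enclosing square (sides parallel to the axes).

The bounding box has width 12 and height 6.5.
An axis-aligned square enclosing the set must have side ≥ max(width, height).
So the minimum side is max(12, 6.5) = 12.

12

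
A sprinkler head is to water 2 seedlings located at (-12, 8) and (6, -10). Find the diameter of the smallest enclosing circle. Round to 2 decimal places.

The smallest circle enclosing two points has them as diameter endpoints.
Centre = midpoint = (-3, -1); r² = |(-12, 8)−(6, -10)|²/4 = 648/4 = 162.
Diameter = 2r = 2√162 ≈ 25.46.

25.46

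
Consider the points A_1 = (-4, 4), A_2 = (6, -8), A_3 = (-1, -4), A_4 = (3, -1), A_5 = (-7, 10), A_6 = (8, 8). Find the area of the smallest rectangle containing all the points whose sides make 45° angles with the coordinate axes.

In coordinates u = x + y, v = x − y the rectangle is axis-aligned; the map (x,y)→(u,v) scales areas by 2.
u-values: 0, -2, -5, 2, 3, 16; range = 16 − (-5) = 21.
v-values: -8, 14, 3, 4, -17, 0; range = 14 − (-17) = 31.
Area = (21 × 31) / 2 = 325.5.

325.5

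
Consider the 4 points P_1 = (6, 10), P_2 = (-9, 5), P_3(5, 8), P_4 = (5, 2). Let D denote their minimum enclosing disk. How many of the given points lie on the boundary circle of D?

The minimum enclosing circle is determined by three boundary points: P_1, P_2, P_4.
Their circumcentre is (-59/46, 315/46) with r² = 66625/1058.
The farthest remaining point P_3 is at distance² 43165/1058 ≤ 66625/1058.
The points at distance exactly r from the centre are P_1, P_2, P_4 — 3 points.

3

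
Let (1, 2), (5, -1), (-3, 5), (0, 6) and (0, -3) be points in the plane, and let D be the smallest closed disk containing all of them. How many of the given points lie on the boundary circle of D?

3

By Welzl's lemma the MEC is supported by two points (diametrically opposite) or three points (on a circumcircle).
The minimum enclosing circle is determined by three boundary points: (5, -1), (-3, 5), (0, -3).
Their circumcentre is (43/46, 44/23) with r² = 52925/2116.
The farthest remaining point (0, 6) is at distance² 37193/2116 ≤ 52925/2116.
The points at distance exactly r from the centre are (5, -1), (-3, 5), (0, -3) — 3 points.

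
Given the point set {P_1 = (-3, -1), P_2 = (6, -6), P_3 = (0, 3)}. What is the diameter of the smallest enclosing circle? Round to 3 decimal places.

Side lengths²: P_1P_2² = 106, P_1P_3² = 25, P_2P_3² = 117.
Since P_2P_3² = 117 < 106 + 25 = 131, the triangle is acute, so the smallest enclosing circle is the circumcircle.
Circumcentre = (81/34, -65/34), r² = 17225/578.
Diameter = 2r = 2√(17225/578) ≈ 10.918.

10.918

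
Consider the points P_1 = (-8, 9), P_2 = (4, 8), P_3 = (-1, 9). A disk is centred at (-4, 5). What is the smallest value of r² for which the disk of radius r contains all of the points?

73

The required radius is the distance from (-4, 5) to the farthest point.
Squared distances: 32, 73, 25.
Maximum is 73, attained at P_2.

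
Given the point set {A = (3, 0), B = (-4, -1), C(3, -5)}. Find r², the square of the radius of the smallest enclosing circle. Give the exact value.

1625/98

Side lengths²: AB² = 50, AC² = 25, BC² = 65.
Since BC² = 65 < 50 + 25 = 75, the triangle is acute, so the smallest enclosing circle is the circumcircle.
Circumcentre = (-3/14, -2.5), r² = 1625/98.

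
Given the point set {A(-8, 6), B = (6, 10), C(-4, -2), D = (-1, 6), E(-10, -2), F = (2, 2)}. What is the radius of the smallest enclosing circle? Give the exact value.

10

A smallest enclosing disk is always determined by at most three of the input points on its boundary.
The farthest pair is B–E with squared distance 400. The circle on this segment as diameter has centre (-2, 4) and r² = 400/4 = 100.
Check A: distance² to centre = 40 ≤ 100, so it lies inside.
All remaining points lie in this disk, and no smaller disk contains both endpoints, so this is the minimum enclosing circle.
r = √100 = 10.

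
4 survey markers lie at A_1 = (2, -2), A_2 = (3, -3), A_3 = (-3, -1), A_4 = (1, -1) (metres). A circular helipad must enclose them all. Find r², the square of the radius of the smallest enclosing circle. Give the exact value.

The farthest pair is A_2–A_3 with squared distance 40. The circle on this segment as diameter has centre (0, -2) and r² = 40/4 = 10.
Check A_1: distance² to centre = 4 ≤ 10, so it lies inside.
All remaining points lie in this disk, and no smaller disk contains both endpoints, so this is the minimum enclosing circle.

10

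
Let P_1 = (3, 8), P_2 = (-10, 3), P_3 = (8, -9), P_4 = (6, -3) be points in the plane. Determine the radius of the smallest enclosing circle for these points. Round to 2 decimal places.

10.85

A smallest enclosing disk is always determined by at most three of the input points on its boundary.
The minimum enclosing circle is determined by three boundary points: P_1, P_2, P_3.
Their circumcentre is (-21/41, -93/41) with r² = 197977/1681.
The farthest remaining point P_4 is at distance² 72189/1681 ≤ 197977/1681.
r = √(197977/1681) ≈ 10.85.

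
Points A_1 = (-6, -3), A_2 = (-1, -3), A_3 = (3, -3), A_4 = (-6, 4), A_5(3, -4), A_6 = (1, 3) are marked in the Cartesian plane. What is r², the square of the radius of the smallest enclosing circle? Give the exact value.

By Welzl's lemma the MEC is supported by two points (diametrically opposite) or three points (on a circumcircle).
The farthest pair is A_4–A_5 with squared distance 145. The circle on this segment as diameter has centre (-1.5, 0) and r² = 145/4 = 36.25.
Check A_1: distance² to centre = 29.25 ≤ 36.25, so it lies inside.
All remaining points lie in this disk, and no smaller disk contains both endpoints, so this is the minimum enclosing circle.

36.25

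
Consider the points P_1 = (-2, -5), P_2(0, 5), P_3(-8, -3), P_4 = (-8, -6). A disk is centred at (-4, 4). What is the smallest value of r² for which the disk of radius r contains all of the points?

116

The required radius is the distance from (-4, 4) to the farthest point.
Squared distances: 85, 17, 65, 116.
Maximum is 116, attained at P_4.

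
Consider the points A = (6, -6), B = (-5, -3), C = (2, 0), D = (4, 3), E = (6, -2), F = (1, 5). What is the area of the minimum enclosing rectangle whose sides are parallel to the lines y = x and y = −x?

120

In coordinates u = x + y, v = x − y the rectangle is axis-aligned; the map (x,y)→(u,v) scales areas by 2.
u-values: 0, -8, 2, 7, 4, 6; range = 7 − (-8) = 15.
v-values: 12, -2, 2, 1, 8, -4; range = 12 − (-4) = 16.
Area = (15 × 16) / 2 = 120.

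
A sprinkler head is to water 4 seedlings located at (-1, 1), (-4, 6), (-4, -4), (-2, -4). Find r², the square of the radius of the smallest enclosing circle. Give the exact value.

The farthest pair is (-4, 6)–(-2, -4) with squared distance 104. The circle on this segment as diameter has centre (-3, 1) and r² = 104/4 = 26.
Check (-1, 1): distance² to centre = 4 ≤ 26, so it lies inside.
All remaining points lie in this disk, and no smaller disk contains both endpoints, so this is the minimum enclosing circle.

26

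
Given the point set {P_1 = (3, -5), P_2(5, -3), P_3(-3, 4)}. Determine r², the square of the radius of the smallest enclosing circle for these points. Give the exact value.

29.38

Side lengths²: P_1P_2² = 8, P_1P_3² = 117, P_2P_3² = 113.
Since P_1P_3² = 117 < 113 + 8 = 121, the triangle is acute, so the smallest enclosing circle is the circumcircle.
Circumcentre = (0.3, -0.3), r² = 29.38.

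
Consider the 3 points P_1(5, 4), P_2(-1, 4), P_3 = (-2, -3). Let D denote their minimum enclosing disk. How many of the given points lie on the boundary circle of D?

Side lengths²: P_1P_2² = 36, P_1P_3² = 98, P_2P_3² = 50.
Since P_1P_3² = 98 ≥ 50 + 36 = 86, the angle opposite P_1P_3 is not acute, so the smallest enclosing circle has P_1P_3 as diameter.
Centre = midpoint of P_1P_3 = (1.5, 0.5), r² = 98/4 = 24.5.
The points at distance exactly r from the centre are P_1, P_3 — 2 points.

2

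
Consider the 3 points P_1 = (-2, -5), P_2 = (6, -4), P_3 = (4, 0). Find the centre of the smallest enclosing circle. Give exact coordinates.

Side lengths²: P_1P_2² = 65, P_1P_3² = 61, P_2P_3² = 20.
Since P_1P_2² = 65 < 61 + 20 = 81, the triangle is acute, so the smallest enclosing circle is the circumcircle.
Circumcentre = (32/17, -121/34), r² = 19825/1156.
Centre = (32/17, -121/34).

(32/17, -121/34)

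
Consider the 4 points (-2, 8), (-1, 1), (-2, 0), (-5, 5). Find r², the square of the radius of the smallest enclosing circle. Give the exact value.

The farthest pair is (-2, 8)–(-2, 0) with squared distance 64. The circle on this segment as diameter has centre (-2, 4) and r² = 64/4 = 16.
Check (-1, 1): distance² to centre = 10 ≤ 16, so it lies inside.
All remaining points lie in this disk, and no smaller disk contains both endpoints, so this is the minimum enclosing circle.

16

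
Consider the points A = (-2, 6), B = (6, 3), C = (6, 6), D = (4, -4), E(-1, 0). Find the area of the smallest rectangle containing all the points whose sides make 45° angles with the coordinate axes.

In coordinates u = x + y, v = x − y the rectangle is axis-aligned; the map (x,y)→(u,v) scales areas by 2.
u-values: 4, 9, 12, 0, -1; range = 12 − (-1) = 13.
v-values: -8, 3, 0, 8, -1; range = 8 − (-8) = 16.
Area = (13 × 16) / 2 = 104.

104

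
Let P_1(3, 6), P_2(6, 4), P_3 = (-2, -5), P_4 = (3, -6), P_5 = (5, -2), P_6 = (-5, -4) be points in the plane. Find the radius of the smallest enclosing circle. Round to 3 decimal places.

6.801

By Welzl's lemma the MEC is supported by two points (diametrically opposite) or three points (on a circumcircle).
The farthest pair is P_2–P_6 with squared distance 185. The circle on this segment as diameter has centre (0.5, 0) and r² = 185/4 = 46.25.
Check P_1: distance² to centre = 42.25 ≤ 46.25, so it lies inside.
All remaining points lie in this disk, and no smaller disk contains both endpoints, so this is the minimum enclosing circle.
r = √(46.25) ≈ 6.801.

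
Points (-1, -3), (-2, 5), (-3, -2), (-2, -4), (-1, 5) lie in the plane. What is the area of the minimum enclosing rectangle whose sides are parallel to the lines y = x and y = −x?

In coordinates u = x + y, v = x − y the rectangle is axis-aligned; the map (x,y)→(u,v) scales areas by 2.
u-values: -4, 3, -5, -6, 4; range = 4 − (-6) = 10.
v-values: 2, -7, -1, 2, -6; range = 2 − (-7) = 9.
Area = (10 × 9) / 2 = 45.

45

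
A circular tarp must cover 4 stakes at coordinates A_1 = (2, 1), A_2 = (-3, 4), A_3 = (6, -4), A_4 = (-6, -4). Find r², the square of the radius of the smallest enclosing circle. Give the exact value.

41.34765625

A smallest enclosing disk is always determined by at most three of the input points on its boundary.
The minimum enclosing circle is determined by three boundary points: A_2, A_3, A_4.
Their circumcentre is (0, -1.6875) with r² = 41.34765625.
The farthest remaining point A_1 is at distance² 11.22265625 ≤ 41.34765625.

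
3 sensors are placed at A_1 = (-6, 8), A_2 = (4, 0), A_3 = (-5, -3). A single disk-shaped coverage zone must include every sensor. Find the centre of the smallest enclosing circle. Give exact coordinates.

Side lengths²: A_1A_2² = 164, A_1A_3² = 122, A_2A_3² = 90.
Since A_1A_2² = 164 < 122 + 90 = 212, the triangle is acute, so the smallest enclosing circle is the circumcircle.
Circumcentre = (-33/17, 48/17), r² = 12505/289.
Centre = (-33/17, 48/17).

(-33/17, 48/17)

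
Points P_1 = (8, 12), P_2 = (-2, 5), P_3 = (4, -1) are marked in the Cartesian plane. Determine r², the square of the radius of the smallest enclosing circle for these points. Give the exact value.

27565/578

Side lengths²: P_1P_2² = 149, P_1P_3² = 185, P_2P_3² = 72.
Since P_1P_3² = 185 < 149 + 72 = 221, the triangle is acute, so the smallest enclosing circle is the circumcircle.
Circumcentre = (165/34, 199/34), r² = 27565/578.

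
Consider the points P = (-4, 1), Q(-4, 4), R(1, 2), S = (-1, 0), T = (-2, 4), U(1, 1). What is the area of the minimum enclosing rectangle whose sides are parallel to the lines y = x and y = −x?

In coordinates u = x + y, v = x − y the rectangle is axis-aligned; the map (x,y)→(u,v) scales areas by 2.
u-values: -3, 0, 3, -1, 2, 2; range = 3 − (-3) = 6.
v-values: -5, -8, -1, -1, -6, 0; range = 0 − (-8) = 8.
Area = (6 × 8) / 2 = 24.

24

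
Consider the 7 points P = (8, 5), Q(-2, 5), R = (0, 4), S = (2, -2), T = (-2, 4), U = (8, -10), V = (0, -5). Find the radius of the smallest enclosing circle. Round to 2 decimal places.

By Welzl's lemma the MEC is supported by two points (diametrically opposite) or three points (on a circumcircle).
The farthest pair is Q–U with squared distance 325. The circle on this segment as diameter has centre (3, -2.5) and r² = 325/4 = 81.25.
Check P: distance² to centre = 81.25 ≤ 81.25, so it lies inside.
All remaining points lie in this disk, and no smaller disk contains both endpoints, so this is the minimum enclosing circle.
r = √(81.25) ≈ 9.01.

9.01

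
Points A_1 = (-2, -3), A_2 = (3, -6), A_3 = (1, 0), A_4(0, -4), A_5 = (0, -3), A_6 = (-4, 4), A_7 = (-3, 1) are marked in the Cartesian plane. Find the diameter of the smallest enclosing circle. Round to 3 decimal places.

12.207

The farthest pair is A_2–A_6 with squared distance 149. The circle on this segment as diameter has centre (-0.5, -1) and r² = 149/4 = 37.25.
Check A_1: distance² to centre = 6.25 ≤ 37.25, so it lies inside.
All remaining points lie in this disk, and no smaller disk contains both endpoints, so this is the minimum enclosing circle.
Diameter = 2r = 2√(37.25) ≈ 12.207.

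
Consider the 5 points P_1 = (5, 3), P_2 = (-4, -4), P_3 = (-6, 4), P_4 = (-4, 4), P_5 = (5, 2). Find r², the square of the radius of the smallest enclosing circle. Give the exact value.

67405/1849

The minimum enclosing circle is determined by three boundary points: P_1, P_2, P_3.
Their circumcentre is (-31/43, 46/43) with r² = 67405/1849.
The farthest remaining point P_5 is at distance² 62116/1849 ≤ 67405/1849.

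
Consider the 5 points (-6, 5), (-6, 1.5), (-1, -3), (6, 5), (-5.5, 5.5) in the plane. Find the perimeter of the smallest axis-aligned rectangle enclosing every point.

Width = max x − min x = 6 − (-6) = 12.
Height = max y − min y = 5.5 − (-3) = 8.5.
Perimeter = 2(12 + 8.5) = 41.

41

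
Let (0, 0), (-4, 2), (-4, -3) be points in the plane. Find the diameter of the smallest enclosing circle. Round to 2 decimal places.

5.59

Call the three points A, B, C in the order given.
Side lengths²: AB² = 20, AC² = 25, BC² = 25.
Since BC² = 25 < 25 + 20 = 45, the triangle is acute, so the smallest enclosing circle is the circumcircle.
Circumcentre = (-2.75, -0.5), r² = 7.8125.
Diameter = 2r = 2√(7.8125) ≈ 5.59.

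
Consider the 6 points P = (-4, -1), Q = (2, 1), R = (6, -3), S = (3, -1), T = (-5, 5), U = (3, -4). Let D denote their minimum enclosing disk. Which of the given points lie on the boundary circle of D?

R, T

The minimum enclosing circle of a finite set is fixed by two of the points (as a diameter) or three (as a circumcircle).
The farthest pair is R–T with squared distance 185. The circle on this segment as diameter has centre (0.5, 1) and r² = 185/4 = 46.25.
Check P: distance² to centre = 24.25 ≤ 46.25, so it lies inside.
All remaining points lie in this disk, and no smaller disk contains both endpoints, so this is the minimum enclosing circle.
The points at distance exactly r from the centre are R, T — 2 points.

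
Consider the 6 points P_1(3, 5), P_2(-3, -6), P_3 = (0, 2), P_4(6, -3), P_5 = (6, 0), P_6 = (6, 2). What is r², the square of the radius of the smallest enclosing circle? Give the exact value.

The minimum enclosing circle of a finite set is fixed by two of the points (as a diameter) or three (as a circumcircle).
The minimum enclosing circle is determined by three boundary points: P_1, P_2, P_6.
Their circumcentre is (11/34, -23/34) with r² = 22765/578.
The farthest remaining point P_4 is at distance² 21745/578 ≤ 22765/578.

22765/578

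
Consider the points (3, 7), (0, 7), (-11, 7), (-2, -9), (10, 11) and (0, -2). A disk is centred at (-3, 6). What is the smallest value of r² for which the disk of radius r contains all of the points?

226

The required radius is the distance from (-3, 6) to the farthest point.
Squared distances: 37, 10, 65, 226, 194, 73.
Maximum is 226, attained at (-2, -9).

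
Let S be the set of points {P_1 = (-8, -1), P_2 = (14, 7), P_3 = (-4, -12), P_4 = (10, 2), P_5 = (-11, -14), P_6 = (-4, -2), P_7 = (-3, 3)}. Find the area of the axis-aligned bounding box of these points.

525

x ranges over [-11, 14], width 25.
y ranges over [-14, 7], height 21.
Area = 25 × 21 = 525.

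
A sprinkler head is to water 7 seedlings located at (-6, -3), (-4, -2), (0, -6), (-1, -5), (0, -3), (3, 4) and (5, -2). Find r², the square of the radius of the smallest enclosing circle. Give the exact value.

By Welzl's lemma the MEC is supported by two points (diametrically opposite) or three points (on a circumcircle).
The minimum enclosing circle is determined by three boundary points: (-6, -3), (3, 4), (5, -2).
Their circumcentre is (-23/34, -19/34) with r² = 19825/578.
The farthest remaining point (0, -6) is at distance² 17377/578 ≤ 19825/578.

19825/578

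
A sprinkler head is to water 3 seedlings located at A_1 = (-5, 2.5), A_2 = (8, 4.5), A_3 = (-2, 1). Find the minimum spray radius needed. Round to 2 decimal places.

Side lengths²: A_1A_2² = 173, A_1A_3² = 11.25, A_2A_3² = 112.25.
Since A_1A_2² = 173 ≥ 112.25 + 11.25 = 123.5, the angle opposite A_1A_2 is not acute, so the smallest enclosing circle has A_1A_2 as diameter.
Centre = midpoint of A_1A_2 = (1.5, 3.5), r² = 173/4 = 43.25.
r = √(43.25) ≈ 6.58.

6.58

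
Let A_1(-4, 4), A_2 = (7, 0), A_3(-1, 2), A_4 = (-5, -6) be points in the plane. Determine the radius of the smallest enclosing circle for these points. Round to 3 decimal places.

6.922

The minimum enclosing circle of a finite set is fixed by two of the points (as a diameter) or three (as a circumcircle).
The minimum enclosing circle is determined by three boundary points: A_1, A_2, A_4.
Their circumcentre is (9/38, -28/19) with r² = 69185/1444.
The farthest remaining point A_3 is at distance² 19633/1444 ≤ 69185/1444.
r = √(69185/1444) ≈ 6.922.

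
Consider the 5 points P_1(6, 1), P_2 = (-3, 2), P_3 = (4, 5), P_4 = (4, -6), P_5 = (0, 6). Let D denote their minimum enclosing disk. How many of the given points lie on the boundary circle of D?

A smallest enclosing disk is always determined by at most three of the input points on its boundary.
The farthest pair is P_4–P_5 with squared distance 160. The circle on this segment as diameter has centre (2, 0) and r² = 160/4 = 40.
Check P_1: distance² to centre = 17 ≤ 40, so it lies inside.
All remaining points lie in this disk, and no smaller disk contains both endpoints, so this is the minimum enclosing circle.
The points at distance exactly r from the centre are P_4, P_5 — 2 points.

2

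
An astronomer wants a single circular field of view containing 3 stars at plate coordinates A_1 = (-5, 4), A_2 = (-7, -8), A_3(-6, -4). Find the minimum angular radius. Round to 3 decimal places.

Side lengths²: A_1A_2² = 148, A_1A_3² = 65, A_2A_3² = 17.
Since A_1A_2² = 148 ≥ 65 + 17 = 82, the angle opposite A_1A_2 is not acute, so the smallest enclosing circle has A_1A_2 as diameter.
Centre = midpoint of A_1A_2 = (-6, -2), r² = 148/4 = 37.
r = √37 ≈ 6.083.

6.083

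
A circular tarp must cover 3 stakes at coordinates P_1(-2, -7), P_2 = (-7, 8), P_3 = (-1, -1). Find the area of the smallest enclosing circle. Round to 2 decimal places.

Side lengths²: P_1P_2² = 250, P_1P_3² = 37, P_2P_3² = 117.
Since P_1P_2² = 250 ≥ 117 + 37 = 154, the angle opposite P_1P_2 is not acute, so the smallest enclosing circle has P_1P_2 as diameter.
Centre = midpoint of P_1P_2 = (-4.5, 0.5), r² = 250/4 = 62.5.
Area = π·r² = π·62.5 ≈ 196.35.

196.35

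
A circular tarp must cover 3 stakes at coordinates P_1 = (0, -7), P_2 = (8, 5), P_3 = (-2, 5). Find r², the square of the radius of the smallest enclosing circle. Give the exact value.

481/9

Side lengths²: P_1P_2² = 208, P_1P_3² = 148, P_2P_3² = 100.
Since P_1P_2² = 208 < 148 + 100 = 248, the triangle is acute, so the smallest enclosing circle is the circumcircle.
Circumcentre = (3, -1/3), r² = 481/9.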